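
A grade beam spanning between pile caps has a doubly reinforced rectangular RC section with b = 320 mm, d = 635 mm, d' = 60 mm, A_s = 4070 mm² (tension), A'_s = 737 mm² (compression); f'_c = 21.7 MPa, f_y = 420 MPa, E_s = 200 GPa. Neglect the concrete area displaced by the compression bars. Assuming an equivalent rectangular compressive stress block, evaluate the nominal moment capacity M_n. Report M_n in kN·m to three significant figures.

Assume both tension and compression steel yield.
Net tension couple steel: A_s − A'_s = 3333 mm².
a = (A_s − A'_s) f_y / (0.85 f'_c b) = 1399860/(0.85 × 21.7 × 320) = 237.17 mm.
c = a/β₁ = 237.17/0.85 = 279.02 mm; ε'_s = 0.003(c − d')/c = 0.0024 ≥ f_y/E_s = 0.0021, so compression steel does yield.
M_n = (A_s − A'_s) f_y (d − a/2) + A'_s f_y (d − d') = [1399860 × (635 − 118.585) + 309540 × (635 − 60)] × 10⁻⁶ = 722.91 + 177.99 = 900.90 kN·m.

M_n ≈ 901 kN·m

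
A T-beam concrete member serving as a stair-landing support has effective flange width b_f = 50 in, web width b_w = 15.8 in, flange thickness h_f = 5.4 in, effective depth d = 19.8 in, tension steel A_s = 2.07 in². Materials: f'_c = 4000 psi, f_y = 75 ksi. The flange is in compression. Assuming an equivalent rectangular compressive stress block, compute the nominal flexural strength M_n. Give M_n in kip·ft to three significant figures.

M_n ≈ 250 kip·ft

Tension: T = A_s f_y = 2.07 × 75 = 155.25 kips.
Try a within the flange: a = T/(0.85 f'_c b_f) = 155.25/(0.85 × 4 × 50) = 0.913 in.
Since a = 0.913 ≤ h_f = 5.4 in, the stress block lies entirely in the flange; analyse as a rectangular beam of width b_f.
M_n = T(d − a/2) = 155.25 × (19.8 − 0.4565) = 3003.1 kip·in.
M_n = 3003.1/12 = 250.26 kip·ft.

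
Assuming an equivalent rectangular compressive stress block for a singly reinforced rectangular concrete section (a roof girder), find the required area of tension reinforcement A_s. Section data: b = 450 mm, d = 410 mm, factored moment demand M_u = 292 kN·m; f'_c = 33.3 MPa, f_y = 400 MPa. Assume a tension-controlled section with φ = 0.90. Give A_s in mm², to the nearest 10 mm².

M_n = M_u/φ = 292/0.90 = 324.444 kN·m.
With M_n = 0.85 f'_c a b (d − a/2), solve the quadratic for a:
a = d − √(d² − 2M_n/(0.85 f'_c b)) = 410 − √(410² − 2 × 324.444×10⁶/(0.85 × 33.3 × 450)) = 67.72 mm.
A_s = 0.85 f'_c a b / f_y = 0.85 × 33.3 × 67.72 × 450 / 400 = 2156.4 mm².

A_s ≈ 2160 mm²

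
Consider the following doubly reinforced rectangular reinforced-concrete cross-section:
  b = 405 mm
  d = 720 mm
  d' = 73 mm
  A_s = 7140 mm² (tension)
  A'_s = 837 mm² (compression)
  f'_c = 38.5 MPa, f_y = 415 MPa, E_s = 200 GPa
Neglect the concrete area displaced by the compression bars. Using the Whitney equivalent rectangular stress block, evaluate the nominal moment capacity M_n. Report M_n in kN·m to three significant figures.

M_n ≈ 1850 kN·m

Assume both tension and compression steel yield.
Net tension couple steel: A_s − A'_s = 6303 mm².
a = (A_s − A'_s) f_y / (0.85 f'_c b) = 2615745/(0.85 × 38.5 × 405) = 197.36 mm.
c = a/β₁ = 197.36/0.775 = 254.66 mm; ε'_s = 0.003(c − d')/c = 0.0021 ≥ f_y/E_s = 0.0021, so compression steel does yield.
M_n = (A_s − A'_s) f_y (d − a/2) + A'_s f_y (d − d') = [2615745 × (720 − 98.68) + 347355 × (720 − 73)] × 10⁻⁶ = 1625.21 + 224.74 = 1849.95 kN·m.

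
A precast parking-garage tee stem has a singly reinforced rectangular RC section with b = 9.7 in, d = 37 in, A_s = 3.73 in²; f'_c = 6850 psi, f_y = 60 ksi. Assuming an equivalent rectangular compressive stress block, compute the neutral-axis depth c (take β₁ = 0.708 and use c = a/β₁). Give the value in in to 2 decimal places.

c ≈ 5.60 in

T = A_s f_y = 3.73 × 60 = 223.8 kips.
a = T/(0.85 f'_c b) = 223.8/(0.85 × 6.85 × 9.7) = 3.9626 in.
With β₁ = 0.708, c = a/β₁ = 3.9626/0.708 = 5.60 in.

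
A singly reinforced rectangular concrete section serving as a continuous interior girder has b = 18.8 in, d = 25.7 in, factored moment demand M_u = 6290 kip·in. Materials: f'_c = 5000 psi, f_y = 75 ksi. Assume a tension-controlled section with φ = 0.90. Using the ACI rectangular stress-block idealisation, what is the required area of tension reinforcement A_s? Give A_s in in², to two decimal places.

M_n = M_u/φ = 6290/0.90 = 6988.89 kip·in.
From M_n = 0.85 f'_c a b (d − a/2):
a = d − √(d² − 2M_n/(0.85 f'_c b)) = 25.7 − √(25.7² − 2 × 6988.89/(0.85 × 5 × 18.8)) = 3.665 in.
A_s = 0.85 f'_c a b / f_y = 0.85 × 5 × 3.665 × 18.8 / 75 = 3.904 in².

A_s ≈ 3.90 in²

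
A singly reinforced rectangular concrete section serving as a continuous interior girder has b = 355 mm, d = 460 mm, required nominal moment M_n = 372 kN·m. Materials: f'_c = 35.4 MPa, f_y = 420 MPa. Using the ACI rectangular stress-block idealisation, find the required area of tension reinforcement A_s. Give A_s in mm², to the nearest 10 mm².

With M_n = 0.85 f'_c a b (d − a/2), solve the quadratic for a:
a = d − √(d² − 2M_n/(0.85 f'_c b)) = 460 − √(460² − 2 × 372×10⁶/(0.85 × 35.4 × 355)) = 83.24 mm.
A_s = 0.85 f'_c a b / f_y = 0.85 × 35.4 × 83.24 × 355 / 420 = 2117.1 mm².

A_s ≈ 2120 mm²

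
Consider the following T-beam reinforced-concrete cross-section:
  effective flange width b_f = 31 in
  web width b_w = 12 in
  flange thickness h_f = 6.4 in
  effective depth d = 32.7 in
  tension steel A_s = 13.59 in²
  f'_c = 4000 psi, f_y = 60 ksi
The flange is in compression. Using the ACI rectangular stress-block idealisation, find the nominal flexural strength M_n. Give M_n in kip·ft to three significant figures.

M_n ≈ 1950 kip·ft

Tension: T = A_s f_y = 13.59 × 60 = 815.4 kips.
Try a within the flange: a = T/(0.85 f'_c b_f) = 815.4/(0.85 × 4 × 31) = 7.736 in.
a = 7.736 > h_f = 6.4 in: the block extends into the web. Split into flange-overhang and web parts.
C_f = 0.85 f'_c (b_f − b_w) h_f = 0.85 × 4 × (31 − 12) × 6.4 = 413.4 kips.
Remaining web compression depth: a_w = (T − C_f)/(0.85 f'_c b_w) = (815.4 − 413.4)/(0.85 × 4 × 12) = 9.853 in.
M_n = C_f(d − h_f/2) + (T − C_f)(d − a_w/2) = 413.4 × (32.7 − 3.2) + 402 × (32.7 − 4.9265) = 12195.3 + 11164.9 = 23360.2 kip·in.
M_n = 23360.2/12 = 1946.68 kip·ft.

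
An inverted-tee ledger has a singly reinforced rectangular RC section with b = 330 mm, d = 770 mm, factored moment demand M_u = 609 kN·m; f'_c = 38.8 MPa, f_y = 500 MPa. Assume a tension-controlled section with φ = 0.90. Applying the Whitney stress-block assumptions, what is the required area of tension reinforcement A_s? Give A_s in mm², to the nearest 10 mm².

M_n = M_u/φ = 609/0.90 = 676.667 kN·m.
With M_n = 0.85 f'_c a b (d − a/2), solve the quadratic for a:
a = d − √(d² − 2M_n/(0.85 f'_c b)) = 770 − √(770² − 2 × 676.667×10⁶/(0.85 × 38.8 × 330)) = 85.49 mm.
A_s = 0.85 f'_c a b / f_y = 0.85 × 38.8 × 85.49 × 330 / 500 = 1860.8 mm².

A_s ≈ 1860 mm²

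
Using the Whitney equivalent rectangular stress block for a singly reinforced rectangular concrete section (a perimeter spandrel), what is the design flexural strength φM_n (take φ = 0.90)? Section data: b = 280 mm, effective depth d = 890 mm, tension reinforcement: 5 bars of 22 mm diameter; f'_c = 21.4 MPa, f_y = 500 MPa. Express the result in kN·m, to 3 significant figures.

φM_n ≈ 681 kN·m

A_s = 5 × 380 = 1900 mm².
T = A_s f_y = 1900 × 500 = 950000 N = 950 kN.
From C = T: a = T/(0.85 f'_c b) = 950000/(0.85 × 21.4 × 280) = 186.52 mm.
M_n = T(d − a/2) = 950 kN × (890 − 93.26) mm = 756.90 kN·m.
φM_n = 0.90 × 756.90 = 681.21 kN·m.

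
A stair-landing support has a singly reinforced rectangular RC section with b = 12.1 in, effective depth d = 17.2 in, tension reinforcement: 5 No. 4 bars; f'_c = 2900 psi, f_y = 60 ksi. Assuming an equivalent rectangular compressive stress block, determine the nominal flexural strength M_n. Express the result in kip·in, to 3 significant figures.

A_s = 5 × 0.2 = 1 in².
T = A_s f_y = 1 × 60 = 60 kips.
a = T/(0.85 f'_c b) = 60/(0.85 × 2.9 × 12.1) = 2.012 in.
M_n = T(d − a/2) = 60 × (17.2 − 1.006) = 971.6 kip·in.

M_n ≈ 972 kip·in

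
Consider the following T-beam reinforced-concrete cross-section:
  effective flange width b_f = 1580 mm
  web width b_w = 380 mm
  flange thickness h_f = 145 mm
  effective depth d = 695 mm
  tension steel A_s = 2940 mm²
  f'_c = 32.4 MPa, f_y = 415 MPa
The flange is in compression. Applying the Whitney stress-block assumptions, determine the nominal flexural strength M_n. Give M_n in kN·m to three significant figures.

M_n ≈ 831 kN·m

Tension: T = A_s f_y = 2940 × 415 = 1220100 N.
Try a within the flange: a = T/(0.85 f'_c b_f) = 1220100/(0.85 × 32.4 × 1580) = 28.04 mm.
Since a = 28.04 ≤ h_f = 145 mm, the stress block lies entirely in the flange; analyse as a rectangular beam of width b_f.
M_n = T(d − a/2) = 1220100 × (695 − 14.02) = 830.86 × 10⁶ N·mm.
M_n = 830.86 kN·m.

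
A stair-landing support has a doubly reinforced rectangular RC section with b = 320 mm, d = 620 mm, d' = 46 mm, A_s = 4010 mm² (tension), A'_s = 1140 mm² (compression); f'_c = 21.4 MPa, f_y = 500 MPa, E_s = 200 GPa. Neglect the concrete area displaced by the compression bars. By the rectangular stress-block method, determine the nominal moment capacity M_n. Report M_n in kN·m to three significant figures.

M_n ≈ 1040 kN·m

Assume both tension and compression steel yield.
Net tension couple steel: A_s − A'_s = 2870 mm².
a = (A_s − A'_s) f_y / (0.85 f'_c b) = 1435000/(0.85 × 21.4 × 320) = 246.53 mm.
c = a/β₁ = 246.53/0.85 = 290.04 mm; ε'_s = 0.003(c − d')/c = 0.0025 ≥ f_y/E_s = 0.0025, so compression steel does yield.
M_n = (A_s − A'_s) f_y (d − a/2) + A'_s f_y (d − d') = [1435000 × (620 − 123.265) + 570000 × (620 − 46)] × 10⁻⁶ = 712.81 + 327.18 = 1039.99 kN·m.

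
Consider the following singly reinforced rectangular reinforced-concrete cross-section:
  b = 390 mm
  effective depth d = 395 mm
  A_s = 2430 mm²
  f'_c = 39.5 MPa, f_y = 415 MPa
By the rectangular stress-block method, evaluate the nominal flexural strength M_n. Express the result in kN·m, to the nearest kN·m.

T = A_s f_y = 2430 × 415 = 1008450 N = 1008.45 kN.
From C = T: a = T/(0.85 f'_c b) = 1008450/(0.85 × 39.5 × 390) = 77.01 mm.
M_n = T(d − a/2) = 1008.45 kN × (395 − 38.505) mm = 359.51 kN·m.

M_n ≈ 360 kN·m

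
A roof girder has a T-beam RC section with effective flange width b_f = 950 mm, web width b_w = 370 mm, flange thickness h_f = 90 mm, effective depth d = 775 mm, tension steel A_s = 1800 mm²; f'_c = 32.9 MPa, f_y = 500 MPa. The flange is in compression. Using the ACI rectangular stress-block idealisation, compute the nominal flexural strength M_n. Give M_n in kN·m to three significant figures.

Tension: T = A_s f_y = 1800 × 500 = 900000 N.
Try a within the flange: a = T/(0.85 f'_c b_f) = 900000/(0.85 × 32.9 × 950) = 33.88 mm.
Since a = 33.88 ≤ h_f = 90 mm, the stress block lies entirely in the flange; analyse as a rectangular beam of width b_f.
M_n = T(d − a/2) = 900000 × (775 − 16.94) = 682.25 × 10⁶ N·mm.
M_n = 682.25 kN·m.

M_n ≈ 682 kN·m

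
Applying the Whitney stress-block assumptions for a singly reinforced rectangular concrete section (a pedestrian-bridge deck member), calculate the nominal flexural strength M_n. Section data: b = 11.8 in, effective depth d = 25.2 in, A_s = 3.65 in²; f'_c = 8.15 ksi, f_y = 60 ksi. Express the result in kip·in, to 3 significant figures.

M_n ≈ 5230 kip·in

T = A_s f_y = 3.65 × 60 = 219 kips.
a = T/(0.85 f'_c b) = 219/(0.85 × 8.15 × 11.8) = 2.679 in.
M_n = T(d − a/2) = 219 × (25.2 − 1.3395) = 5225.4 kip·in.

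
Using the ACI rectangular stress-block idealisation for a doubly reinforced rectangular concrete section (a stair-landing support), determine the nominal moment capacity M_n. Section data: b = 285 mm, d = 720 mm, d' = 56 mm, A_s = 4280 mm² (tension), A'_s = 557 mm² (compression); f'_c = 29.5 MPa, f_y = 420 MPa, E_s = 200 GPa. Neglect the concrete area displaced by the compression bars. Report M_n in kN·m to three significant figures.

Assume both tension and compression steel yield.
Net tension couple steel: A_s − A'_s = 3723 mm².
a = (A_s − A'_s) f_y / (0.85 f'_c b) = 1563660/(0.85 × 29.5 × 285) = 218.80 mm.
c = a/β₁ = 218.80/0.839 = 260.79 mm; ε'_s = 0.003(c − d')/c = 0.0024 ≥ f_y/E_s = 0.0021, so compression steel does yield.
M_n = (A_s − A'_s) f_y (d − a/2) + A'_s f_y (d − d') = [1563660 × (720 − 109.4) + 233940 × (720 − 56)] × 10⁻⁶ = 954.77 + 155.34 = 1110.11 kN·m.

M_n ≈ 1110 kN·m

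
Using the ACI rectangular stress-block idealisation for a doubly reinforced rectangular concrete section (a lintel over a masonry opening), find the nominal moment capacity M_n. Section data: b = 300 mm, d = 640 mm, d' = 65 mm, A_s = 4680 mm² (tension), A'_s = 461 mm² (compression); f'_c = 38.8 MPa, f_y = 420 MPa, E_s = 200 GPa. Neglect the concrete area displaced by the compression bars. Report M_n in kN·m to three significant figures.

M_n ≈ 1090 kN·m

Assume both tension and compression steel yield.
Net tension couple steel: A_s − A'_s = 4219 mm².
a = (A_s − A'_s) f_y / (0.85 f'_c b) = 1771980/(0.85 × 38.8 × 300) = 179.10 mm.
c = a/β₁ = 179.10/0.773 = 231.69 mm; ε'_s = 0.003(c − d')/c = 0.0022 ≥ f_y/E_s = 0.0021, so compression steel does yield.
M_n = (A_s − A'_s) f_y (d − a/2) + A'_s f_y (d − d') = [1771980 × (640 − 89.55) + 193620 × (640 − 65)] × 10⁻⁶ = 975.39 + 111.33 = 1086.72 kN·m.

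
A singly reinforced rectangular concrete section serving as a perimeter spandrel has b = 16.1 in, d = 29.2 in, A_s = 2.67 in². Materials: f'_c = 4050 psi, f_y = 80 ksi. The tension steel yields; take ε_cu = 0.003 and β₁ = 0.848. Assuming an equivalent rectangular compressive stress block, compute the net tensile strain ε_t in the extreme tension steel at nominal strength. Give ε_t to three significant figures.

ε_t ≈ 0.0163

a = A_s f_y/(0.85 f'_c b) = 3.854 in.
β₁ = 0.848, so c = a/β₁ = 3.854/0.848 = 4.545 in.
From the linear strain diagram with ε_cu = 0.003: ε_t = 0.003 (d − c)/c = 0.003 × (29.2 − 4.545)/4.545 = 0.0163.
Since ε_t ≥ 0.005, the section is tension-controlled.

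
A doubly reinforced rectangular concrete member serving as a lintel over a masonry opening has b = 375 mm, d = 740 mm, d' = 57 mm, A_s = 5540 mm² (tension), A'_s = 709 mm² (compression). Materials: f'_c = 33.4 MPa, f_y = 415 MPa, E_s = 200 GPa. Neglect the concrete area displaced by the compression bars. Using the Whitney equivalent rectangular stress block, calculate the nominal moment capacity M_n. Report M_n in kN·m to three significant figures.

M_n ≈ 1500 kN·m

Assume both tension and compression steel yield.
Net tension couple steel: A_s − A'_s = 4831 mm².
a = (A_s − A'_s) f_y / (0.85 f'_c b) = 2004865/(0.85 × 33.4 × 375) = 188.32 mm.
c = a/β₁ = 188.32/0.811 = 232.21 mm; ε'_s = 0.003(c − d')/c = 0.0023 ≥ f_y/E_s = 0.0021, so compression steel does yield.
M_n = (A_s − A'_s) f_y (d − a/2) + A'_s f_y (d − d') = [2004865 × (740 − 94.16) + 294235 × (740 − 57)] × 10⁻⁶ = 1294.82 + 200.96 = 1495.78 kN·m.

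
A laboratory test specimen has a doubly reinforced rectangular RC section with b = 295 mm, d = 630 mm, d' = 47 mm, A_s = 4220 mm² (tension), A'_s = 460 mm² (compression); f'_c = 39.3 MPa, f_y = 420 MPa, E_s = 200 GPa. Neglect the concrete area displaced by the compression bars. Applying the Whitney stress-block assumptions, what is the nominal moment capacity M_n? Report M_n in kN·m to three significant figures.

M_n ≈ 981 kN·m

Assume both tension and compression steel yield.
Net tension couple steel: A_s − A'_s = 3760 mm².
a = (A_s − A'_s) f_y / (0.85 f'_c b) = 1579200/(0.85 × 39.3 × 295) = 160.25 mm.
c = a/β₁ = 160.25/0.769 = 208.39 mm; ε'_s = 0.003(c − d')/c = 0.0023 ≥ f_y/E_s = 0.0021, so compression steel does yield.
M_n = (A_s − A'_s) f_y (d − a/2) + A'_s f_y (d − d') = [1579200 × (630 − 80.125) + 193200 × (630 − 47)] × 10⁻⁶ = 868.36 + 112.64 = 981.00 kN·m.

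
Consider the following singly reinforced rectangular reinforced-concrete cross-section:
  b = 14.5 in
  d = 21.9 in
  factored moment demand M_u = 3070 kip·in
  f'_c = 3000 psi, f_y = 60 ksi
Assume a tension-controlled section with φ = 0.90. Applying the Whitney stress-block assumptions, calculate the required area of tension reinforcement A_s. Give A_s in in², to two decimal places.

A_s ≈ 2.91 in²

M_n = M_u/φ = 3070/0.90 = 3411.11 kip·in.
From M_n = 0.85 f'_c a b (d − a/2):
a = d − √(d² − 2M_n/(0.85 f'_c b)) = 21.9 − √(21.9² − 2 × 3411.11/(0.85 × 3 × 14.5)) = 4.721 in.
A_s = 0.85 f'_c a b / f_y = 0.85 × 3 × 4.721 × 14.5 / 60 = 2.909 in².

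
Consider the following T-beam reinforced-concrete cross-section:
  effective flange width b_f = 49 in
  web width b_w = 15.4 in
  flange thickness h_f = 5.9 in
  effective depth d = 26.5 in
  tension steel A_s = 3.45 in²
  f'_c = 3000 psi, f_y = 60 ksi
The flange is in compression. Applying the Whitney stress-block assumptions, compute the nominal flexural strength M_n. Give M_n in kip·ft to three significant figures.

Tension: T = A_s f_y = 3.45 × 60 = 207 kips.
Try a within the flange: a = T/(0.85 f'_c b_f) = 207/(0.85 × 3 × 49) = 1.657 in.
Since a = 1.657 ≤ h_f = 5.9 in, the stress block lies entirely in the flange; analyse as a rectangular beam of width b_f.
M_n = T(d − a/2) = 207 × (26.5 − 0.8285) = 5314.0 kip·in.
M_n = 5314.0/12 = 442.83 kip·ft.

M_n ≈ 443 kip·ft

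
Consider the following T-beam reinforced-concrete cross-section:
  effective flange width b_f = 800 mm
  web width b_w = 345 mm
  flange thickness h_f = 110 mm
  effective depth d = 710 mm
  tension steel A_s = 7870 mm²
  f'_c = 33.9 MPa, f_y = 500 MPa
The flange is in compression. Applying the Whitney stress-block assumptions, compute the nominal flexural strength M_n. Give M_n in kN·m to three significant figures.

M_n ≈ 2400 kN·m

Tension: T = A_s f_y = 7870 × 500 = 3935000 N.
Try a within the flange: a = T/(0.85 f'_c b_f) = 3935000/(0.85 × 33.9 × 800) = 170.70 mm.
a = 170.70 > h_f = 110 mm: the block extends into the web. Split into flange-overhang and web parts.
C_f = 0.85 f'_c (b_f − b_w) h_f = 0.85 × 33.9 × (800 − 345) × 110 = 1442191 N.
Remaining web compression depth: a_w = (T − C_f)/(0.85 f'_c b_w) = (3935000 − 1442191)/(0.85 × 33.9 × 345) = 250.76 mm.
M_n = C_f(d − h_f/2) + (T − C_f)(d − a_w/2) = 1442191 × (710 − 55) + 2492809 × (710 − 125.38) = 944.64 + 1457.35 = 2401.99 × 10⁶ N·mm.
M_n = 2401.99 kN·m.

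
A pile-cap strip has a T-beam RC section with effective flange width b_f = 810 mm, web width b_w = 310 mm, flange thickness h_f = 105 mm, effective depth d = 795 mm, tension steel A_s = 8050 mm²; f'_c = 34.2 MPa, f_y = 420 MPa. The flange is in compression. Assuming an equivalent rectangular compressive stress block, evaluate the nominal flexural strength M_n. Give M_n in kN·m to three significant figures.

M_n ≈ 2420 kN·m

Tension: T = A_s f_y = 8050 × 420 = 3381000 N.
Try a within the flange: a = T/(0.85 f'_c b_f) = 3381000/(0.85 × 34.2 × 810) = 143.59 mm.
a = 143.59 > h_f = 105 mm: the block extends into the web. Split into flange-overhang and web parts.
C_f = 0.85 f'_c (b_f − b_w) h_f = 0.85 × 34.2 × (810 − 310) × 105 = 1526175 N.
Remaining web compression depth: a_w = (T − C_f)/(0.85 f'_c b_w) = (3381000 − 1526175)/(0.85 × 34.2 × 310) = 205.82 mm.
M_n = C_f(d − h_f/2) + (T − C_f)(d − a_w/2) = 1526175 × (795 − 52.5) + 1854825 × (795 − 102.91) = 1133.18 + 1283.71 = 2416.89 × 10⁶ N·mm.
M_n = 2416.89 kN·m.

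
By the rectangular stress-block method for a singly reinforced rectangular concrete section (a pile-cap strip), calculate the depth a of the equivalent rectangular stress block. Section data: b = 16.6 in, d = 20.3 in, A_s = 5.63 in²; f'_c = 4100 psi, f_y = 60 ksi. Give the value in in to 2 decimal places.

a ≈ 5.84 in

T = A_s f_y = 5.63 × 60 = 337.8 kips.
a = T/(0.85 f'_c b) = 337.8/(0.85 × 4.1 × 16.6) = 5.84 in.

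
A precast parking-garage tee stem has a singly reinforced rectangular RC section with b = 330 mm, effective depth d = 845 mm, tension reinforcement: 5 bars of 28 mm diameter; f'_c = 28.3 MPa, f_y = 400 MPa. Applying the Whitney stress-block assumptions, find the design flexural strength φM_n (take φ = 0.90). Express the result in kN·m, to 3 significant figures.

A_s = 5 × 616 = 3080 mm².
T = A_s f_y = 3080 × 400 = 1232000 N = 1232 kN.
From C = T: a = T/(0.85 f'_c b) = 1232000/(0.85 × 28.3 × 330) = 155.20 mm.
M_n = T(d − a/2) = 1232 kN × (845 − 77.6) mm = 945.44 kN·m.
φM_n = 0.90 × 945.44 = 850.90 kN·m.

φM_n ≈ 851 kN·m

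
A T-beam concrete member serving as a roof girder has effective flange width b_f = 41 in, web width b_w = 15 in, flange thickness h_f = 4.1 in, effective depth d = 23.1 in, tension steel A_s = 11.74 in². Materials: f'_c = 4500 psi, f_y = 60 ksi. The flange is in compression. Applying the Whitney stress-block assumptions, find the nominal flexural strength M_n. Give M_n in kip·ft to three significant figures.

Tension: T = A_s f_y = 11.74 × 60 = 704.4 kips.
Try a within the flange: a = T/(0.85 f'_c b_f) = 704.4/(0.85 × 4.5 × 41) = 4.492 in.
a = 4.492 > h_f = 4.1 in: the block extends into the web. Split into flange-overhang and web parts.
C_f = 0.85 f'_c (b_f − b_w) h_f = 0.85 × 4.5 × (41 − 15) × 4.1 = 407.7 kips.
Remaining web compression depth: a_w = (T − C_f)/(0.85 f'_c b_w) = (704.4 − 407.7)/(0.85 × 4.5 × 15) = 5.171 in.
M_n = C_f(d − h_f/2) + (T − C_f)(d − a_w/2) = 407.7 × (23.1 − 2.05) + 296.7 × (23.1 − 2.5855) = 8582.1 + 6086.7 = 14668.8 kip·in.
M_n = 14668.8/12 = 1222.40 kip·ft.

M_n ≈ 1220 kip·ft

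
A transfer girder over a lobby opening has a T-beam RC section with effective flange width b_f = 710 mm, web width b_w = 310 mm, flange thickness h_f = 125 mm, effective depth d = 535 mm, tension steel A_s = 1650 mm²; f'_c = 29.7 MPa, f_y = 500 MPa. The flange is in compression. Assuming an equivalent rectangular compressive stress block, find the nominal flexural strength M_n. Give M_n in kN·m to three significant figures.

Tension: T = A_s f_y = 1650 × 500 = 825000 N.
Try a within the flange: a = T/(0.85 f'_c b_f) = 825000/(0.85 × 29.7 × 710) = 46.03 mm.
Since a = 46.03 ≤ h_f = 125 mm, the stress block lies entirely in the flange; analyse as a rectangular beam of width b_f.
M_n = T(d − a/2) = 825000 × (535 − 23.015) = 422.39 × 10⁶ N·mm.
M_n = 422.39 kN·m.

M_n ≈ 422 kN·m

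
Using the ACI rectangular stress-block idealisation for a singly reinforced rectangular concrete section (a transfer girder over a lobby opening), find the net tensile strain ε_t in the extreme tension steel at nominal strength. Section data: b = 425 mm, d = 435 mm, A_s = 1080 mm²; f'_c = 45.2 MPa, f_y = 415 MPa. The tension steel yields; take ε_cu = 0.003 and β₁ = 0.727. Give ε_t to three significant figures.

a = A_s f_y/(0.85 f'_c b) = 27.45 mm.
β₁ = 0.727, so c = a/β₁ = 27.45/0.727 = 37.76 mm.
From the linear strain diagram with ε_cu = 0.003: ε_t = 0.003 (d − c)/c = 0.003 × (435 − 37.76)/37.76 = 0.0316.
Since ε_t ≥ 0.005, the section is tension-controlled.

ε_t ≈ 0.0316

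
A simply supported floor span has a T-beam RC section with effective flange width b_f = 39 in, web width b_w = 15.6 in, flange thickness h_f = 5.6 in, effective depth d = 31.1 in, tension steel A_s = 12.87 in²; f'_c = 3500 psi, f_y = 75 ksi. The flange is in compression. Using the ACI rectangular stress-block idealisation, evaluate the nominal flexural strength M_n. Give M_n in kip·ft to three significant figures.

M_n ≈ 2110 kip·ft

Tension: T = A_s f_y = 12.87 × 75 = 965.25 kips.
Try a within the flange: a = T/(0.85 f'_c b_f) = 965.25/(0.85 × 3.5 × 39) = 8.319 in.
a = 8.319 > h_f = 5.6 in: the block extends into the web. Split into flange-overhang and web parts.
C_f = 0.85 f'_c (b_f − b_w) h_f = 0.85 × 3.5 × (39 − 15.6) × 5.6 = 389.8 kips.
Remaining web compression depth: a_w = (T − C_f)/(0.85 f'_c b_w) = (965.25 − 389.8)/(0.85 × 3.5 × 15.6) = 12.399 in.
M_n = C_f(d − h_f/2) + (T − C_f)(d − a_w/2) = 389.8 × (31.1 − 2.8) + 575.45 × (31.1 − 6.1995) = 11031.3 + 14329.0 = 25360.3 kip·in.
M_n = 25360.3/12 = 2113.36 kip·ft.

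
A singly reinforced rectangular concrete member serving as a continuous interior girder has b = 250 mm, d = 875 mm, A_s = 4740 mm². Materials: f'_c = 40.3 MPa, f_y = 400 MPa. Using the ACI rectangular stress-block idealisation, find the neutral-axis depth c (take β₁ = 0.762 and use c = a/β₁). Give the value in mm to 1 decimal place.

T = A_s f_y = 4740 × 400 = 1896000 N = 1896 kN.
Setting C = 0.85 f'_c a b equal to T: a = 1896000/(0.85 × 40.3 × 250) = 221.398 mm.
With β₁ = 0.762, c = a/β₁ = 221.398/0.762 = 290.5 mm.

c ≈ 290.5 mm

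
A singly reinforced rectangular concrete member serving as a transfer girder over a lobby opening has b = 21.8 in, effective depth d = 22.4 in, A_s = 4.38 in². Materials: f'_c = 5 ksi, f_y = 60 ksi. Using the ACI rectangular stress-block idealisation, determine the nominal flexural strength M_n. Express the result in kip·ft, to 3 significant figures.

T = A_s f_y = 4.38 × 60 = 262.8 kips.
a = T/(0.85 f'_c b) = 262.8/(0.85 × 5 × 21.8) = 2.836 in.
M_n = T(d − a/2) = 262.8 × (22.4 − 1.418) = 5514.1 kip·in = 5514.1/12 = 459.51 kip·ft.

M_n ≈ 460 kip·ft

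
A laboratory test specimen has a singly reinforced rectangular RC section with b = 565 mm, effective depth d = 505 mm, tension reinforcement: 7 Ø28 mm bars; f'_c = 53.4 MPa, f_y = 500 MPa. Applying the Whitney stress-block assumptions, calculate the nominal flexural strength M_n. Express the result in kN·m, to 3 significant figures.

M_n ≈ 998 kN·m

A_s = 7 × 616 = 4312 mm².
T = A_s f_y = 4312 × 500 = 2156000 N = 2156 kN.
From C = T: a = T/(0.85 f'_c b) = 2156000/(0.85 × 53.4 × 565) = 84.07 mm.
M_n = T(d − a/2) = 2156 kN × (505 − 42.035) mm = 998.15 kN·m.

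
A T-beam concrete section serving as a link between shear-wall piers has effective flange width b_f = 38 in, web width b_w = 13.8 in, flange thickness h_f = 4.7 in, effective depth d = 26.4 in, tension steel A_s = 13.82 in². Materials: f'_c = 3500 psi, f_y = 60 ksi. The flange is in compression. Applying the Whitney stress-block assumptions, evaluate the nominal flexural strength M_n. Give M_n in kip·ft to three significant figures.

M_n ≈ 1510 kip·ft

Tension: T = A_s f_y = 13.82 × 60 = 829.2 kips.
Try a within the flange: a = T/(0.85 f'_c b_f) = 829.2/(0.85 × 3.5 × 38) = 7.335 in.
a = 7.335 > h_f = 4.7 in: the block extends into the web. Split into flange-overhang and web parts.
C_f = 0.85 f'_c (b_f − b_w) h_f = 0.85 × 3.5 × (38 − 13.8) × 4.7 = 338.4 kips.
Remaining web compression depth: a_w = (T − C_f)/(0.85 f'_c b_w) = (829.2 − 338.4)/(0.85 × 3.5 × 13.8) = 11.955 in.
M_n = C_f(d − h_f/2) + (T − C_f)(d − a_w/2) = 338.4 × (26.4 − 2.35) + 490.8 × (26.4 − 5.9775) = 8138.5 + 10023.4 = 18161.9 kip·in.
M_n = 18161.9/12 = 1513.49 kip·ft.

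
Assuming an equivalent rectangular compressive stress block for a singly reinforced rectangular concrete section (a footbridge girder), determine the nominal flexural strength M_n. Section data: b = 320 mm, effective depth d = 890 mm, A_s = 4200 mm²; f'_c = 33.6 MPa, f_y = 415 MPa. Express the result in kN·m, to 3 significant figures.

M_n ≈ 1390 kN·m

T = A_s f_y = 4200 × 415 = 1743000 N = 1743 kN.
From C = T: a = T/(0.85 f'_c b) = 1743000/(0.85 × 33.6 × 320) = 190.72 mm.
M_n = T(d − a/2) = 1743 kN × (890 − 95.36) mm = 1385.06 kN·m.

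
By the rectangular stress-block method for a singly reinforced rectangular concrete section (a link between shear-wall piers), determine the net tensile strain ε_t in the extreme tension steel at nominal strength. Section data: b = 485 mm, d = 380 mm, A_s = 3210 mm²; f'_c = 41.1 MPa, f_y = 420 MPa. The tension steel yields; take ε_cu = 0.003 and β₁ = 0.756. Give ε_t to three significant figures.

a = A_s f_y/(0.85 f'_c b) = 79.57 mm.
β₁ = 0.756, so c = a/β₁ = 79.57/0.756 = 105.25 mm.
From the linear strain diagram with ε_cu = 0.003: ε_t = 0.003 (d − c)/c = 0.003 × (380 − 105.25)/105.25 = 0.00783.
Since ε_t ≥ 0.005, the section is tension-controlled.

ε_t ≈ 0.00783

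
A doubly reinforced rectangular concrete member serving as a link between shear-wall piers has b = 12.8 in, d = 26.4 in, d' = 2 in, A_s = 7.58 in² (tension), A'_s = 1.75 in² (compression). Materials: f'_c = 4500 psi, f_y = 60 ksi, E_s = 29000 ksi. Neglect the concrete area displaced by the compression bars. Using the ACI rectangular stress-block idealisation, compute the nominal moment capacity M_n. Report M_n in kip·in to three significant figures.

Assume both steels yield.
a = (A_s − A'_s) f_y/(0.85 f'_c b) = (7.58 − 1.75) × 60/(0.85 × 4.5 × 12.8) = 7.145 in.
c = a/β₁ = 7.145/0.825 = 8.661 in; ε'_s = 0.003(c − d')/c = 0.0023 ≥ ε_y = 0.0021, so the compression steel yields.
M_n = (A_s − A'_s) f_y (d − a/2) + A'_s f_y (d − d') = 349.8 × (26.4 − 3.5725) + 105 × (26.4 − 2) = 7985.1 + 2562.0 = 10547.1 kip·in.

M_n ≈ 10500 kip·in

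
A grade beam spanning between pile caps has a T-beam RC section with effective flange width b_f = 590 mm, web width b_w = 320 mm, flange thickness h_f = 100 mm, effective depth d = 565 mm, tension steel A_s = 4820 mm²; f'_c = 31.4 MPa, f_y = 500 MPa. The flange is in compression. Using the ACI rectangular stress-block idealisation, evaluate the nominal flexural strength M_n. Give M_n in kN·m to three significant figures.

M_n ≈ 1160 kN·m

Tension: T = A_s f_y = 4820 × 500 = 2410000 N.
Try a within the flange: a = T/(0.85 f'_c b_f) = 2410000/(0.85 × 31.4 × 590) = 153.04 mm.
a = 153.04 > h_f = 100 mm: the block extends into the web. Split into flange-overhang and web parts.
C_f = 0.85 f'_c (b_f − b_w) h_f = 0.85 × 31.4 × (590 − 320) × 100 = 720630 N.
Remaining web compression depth: a_w = (T − C_f)/(0.85 f'_c b_w) = (2410000 − 720630)/(0.85 × 31.4 × 320) = 197.80 mm.
M_n = C_f(d − h_f/2) + (T − C_f)(d − a_w/2) = 720630 × (565 − 50) + 1689370 × (565 − 98.9) = 371.12 + 787.42 = 1158.54 × 10⁶ N·mm.
M_n = 1158.54 kN·m.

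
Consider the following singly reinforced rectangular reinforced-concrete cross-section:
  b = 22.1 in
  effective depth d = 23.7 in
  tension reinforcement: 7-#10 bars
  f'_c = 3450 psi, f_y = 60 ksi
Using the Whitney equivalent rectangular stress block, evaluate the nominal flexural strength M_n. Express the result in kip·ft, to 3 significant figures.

A_s = 7 × 1.27 = 8.89 in².
T = A_s f_y = 8.89 × 60 = 533.4 kips.
a = T/(0.85 f'_c b) = 533.4/(0.85 × 3.45 × 22.1) = 8.230 in.
M_n = T(d − a/2) = 533.4 × (23.7 − 4.115) = 10446.6 kip·in = 10446.6/12 = 870.55 kip·ft.

M_n ≈ 871 kip·ft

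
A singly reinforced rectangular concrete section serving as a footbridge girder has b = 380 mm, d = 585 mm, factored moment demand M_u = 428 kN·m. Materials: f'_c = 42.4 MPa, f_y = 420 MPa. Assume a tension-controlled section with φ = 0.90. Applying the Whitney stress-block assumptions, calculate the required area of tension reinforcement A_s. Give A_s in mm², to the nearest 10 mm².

M_n = M_u/φ = 428/0.90 = 475.556 kN·m.
With M_n = 0.85 f'_c a b (d − a/2), solve the quadratic for a:
a = d − √(d² − 2M_n/(0.85 f'_c b)) = 585 − √(585² − 2 × 475.556×10⁶/(0.85 × 42.4 × 380)) = 62.72 mm.
A_s = 0.85 f'_c a b / f_y = 0.85 × 42.4 × 62.72 × 380 / 420 = 2045.1 mm².

A_s ≈ 2050 mm²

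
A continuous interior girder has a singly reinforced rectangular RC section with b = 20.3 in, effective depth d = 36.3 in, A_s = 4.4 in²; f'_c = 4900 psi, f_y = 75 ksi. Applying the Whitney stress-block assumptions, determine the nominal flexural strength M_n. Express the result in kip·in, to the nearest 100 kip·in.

T = A_s f_y = 4.4 × 75 = 330 kips.
a = T/(0.85 f'_c b) = 330/(0.85 × 4.9 × 20.3) = 3.903 in.
M_n = T(d − a/2) = 330 × (36.3 − 1.9515) = 11335.0 kip·in.

M_n ≈ 11300 kip·in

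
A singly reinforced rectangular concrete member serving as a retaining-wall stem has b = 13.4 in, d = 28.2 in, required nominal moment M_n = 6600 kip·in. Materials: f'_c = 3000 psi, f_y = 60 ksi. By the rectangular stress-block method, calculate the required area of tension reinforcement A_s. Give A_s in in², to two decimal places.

From M_n = 0.85 f'_c a b (d − a/2):
a = d − √(d² − 2M_n/(0.85 f'_c b)) = 28.2 − √(28.2² − 2 × 6600/(0.85 × 3 × 13.4)) = 7.978 in.
A_s = 0.85 f'_c a b / f_y = 0.85 × 3 × 7.978 × 13.4 / 60 = 4.543 in².

A_s ≈ 4.54 in²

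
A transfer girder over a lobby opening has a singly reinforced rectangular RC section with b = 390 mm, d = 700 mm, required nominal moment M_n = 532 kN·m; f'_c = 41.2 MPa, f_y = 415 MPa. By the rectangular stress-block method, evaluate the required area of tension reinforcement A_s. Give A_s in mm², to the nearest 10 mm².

A_s ≈ 1910 mm²

With M_n = 0.85 f'_c a b (d − a/2), solve the quadratic for a:
a = d − √(d² − 2M_n/(0.85 f'_c b)) = 700 − √(700² − 2 × 532×10⁶/(0.85 × 41.2 × 390)) = 58.05 mm.
A_s = 0.85 f'_c a b / f_y = 0.85 × 41.2 × 58.05 × 390 / 415 = 1910.4 mm².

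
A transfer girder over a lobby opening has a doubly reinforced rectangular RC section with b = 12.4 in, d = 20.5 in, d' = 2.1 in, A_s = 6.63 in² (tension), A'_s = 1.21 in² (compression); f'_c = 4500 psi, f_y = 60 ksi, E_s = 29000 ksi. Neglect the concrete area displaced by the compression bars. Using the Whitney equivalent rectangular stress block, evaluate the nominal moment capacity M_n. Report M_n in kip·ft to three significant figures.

Assume both steels yield.
a = (A_s − A'_s) f_y/(0.85 f'_c b) = (6.63 − 1.21) × 60/(0.85 × 4.5 × 12.4) = 6.856 in.
c = a/β₁ = 6.856/0.825 = 8.310 in; ε'_s = 0.003(c − d')/c = 0.0022 ≥ ε_y = 0.0021, so the compression steel yields.
M_n = (A_s − A'_s) f_y (d − a/2) + A'_s f_y (d − d') = 325.2 × (20.5 − 3.428) + 72.6 × (20.5 − 2.1) = 5551.8 + 1335.8 = 6887.6 kip·in = 6887.6/12 = 573.97 kip·ft.

M_n ≈ 574 kip·ft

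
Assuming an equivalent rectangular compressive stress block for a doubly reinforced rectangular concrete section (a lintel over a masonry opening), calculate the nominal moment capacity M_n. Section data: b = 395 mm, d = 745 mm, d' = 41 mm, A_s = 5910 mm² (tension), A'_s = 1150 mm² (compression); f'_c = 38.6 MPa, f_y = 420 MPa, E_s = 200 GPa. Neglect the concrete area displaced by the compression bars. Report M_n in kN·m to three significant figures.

Assume both tension and compression steel yield.
Net tension couple steel: A_s − A'_s = 4760 mm².
a = (A_s − A'_s) f_y / (0.85 f'_c b) = 1999200/(0.85 × 38.6 × 395) = 154.26 mm.
c = a/β₁ = 154.26/0.774 = 199.30 mm; ε'_s = 0.003(c − d')/c = 0.0024 ≥ f_y/E_s = 0.0021, so compression steel does yield.
M_n = (A_s − A'_s) f_y (d − a/2) + A'_s f_y (d − d') = [1999200 × (745 − 77.13) + 483000 × (745 − 41)] × 10⁻⁶ = 1335.21 + 340.03 = 1675.24 kN·m.

M_n ≈ 1680 kN·m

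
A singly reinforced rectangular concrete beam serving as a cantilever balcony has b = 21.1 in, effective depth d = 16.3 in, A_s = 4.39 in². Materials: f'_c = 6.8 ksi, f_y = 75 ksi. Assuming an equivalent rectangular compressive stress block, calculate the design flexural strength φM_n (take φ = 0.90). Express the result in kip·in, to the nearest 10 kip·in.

φM_n ≈ 4430 kip·in

T = A_s f_y = 4.39 × 75 = 329.25 kips.
a = T/(0.85 f'_c b) = 329.25/(0.85 × 6.8 × 21.1) = 2.700 in.
M_n = T(d − a/2) = 329.25 × (16.3 − 1.35) = 4922.3 kip·in.
φM_n = 0.90 × 4922.3 = 4430.1 kip·in.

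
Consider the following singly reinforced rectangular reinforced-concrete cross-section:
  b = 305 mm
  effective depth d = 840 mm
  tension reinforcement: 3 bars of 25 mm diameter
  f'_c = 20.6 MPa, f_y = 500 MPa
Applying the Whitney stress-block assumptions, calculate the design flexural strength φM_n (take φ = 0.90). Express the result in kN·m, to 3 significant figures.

φM_n ≈ 511 kN·m

A_s = 3 × 491 = 1473 mm².
T = A_s f_y = 1473 × 500 = 736500 N = 736.5 kN.
From C = T: a = T/(0.85 f'_c b) = 736500/(0.85 × 20.6 × 305) = 137.91 mm.
M_n = T(d − a/2) = 736.5 kN × (840 − 68.955) mm = 567.87 kN·m.
φM_n = 0.90 × 567.87 = 511.08 kN·m.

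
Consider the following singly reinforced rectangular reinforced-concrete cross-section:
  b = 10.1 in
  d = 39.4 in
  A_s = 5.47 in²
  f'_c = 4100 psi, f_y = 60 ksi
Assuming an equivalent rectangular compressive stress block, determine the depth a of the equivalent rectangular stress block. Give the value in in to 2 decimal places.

T = A_s f_y = 5.47 × 60 = 328.2 kips.
a = T/(0.85 f'_c b) = 328.2/(0.85 × 4.1 × 10.1) = 9.32 in.

a ≈ 9.32 in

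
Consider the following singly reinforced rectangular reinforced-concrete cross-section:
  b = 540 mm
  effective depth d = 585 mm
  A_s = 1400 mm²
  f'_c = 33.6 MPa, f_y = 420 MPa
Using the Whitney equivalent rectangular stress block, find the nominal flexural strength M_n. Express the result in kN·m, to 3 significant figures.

T = A_s f_y = 1400 × 420 = 588000 N = 588 kN.
From C = T: a = T/(0.85 f'_c b) = 588000/(0.85 × 33.6 × 540) = 38.13 mm.
M_n = T(d − a/2) = 588 kN × (585 − 19.065) mm = 332.77 kN·m.

M_n ≈ 333 kN·m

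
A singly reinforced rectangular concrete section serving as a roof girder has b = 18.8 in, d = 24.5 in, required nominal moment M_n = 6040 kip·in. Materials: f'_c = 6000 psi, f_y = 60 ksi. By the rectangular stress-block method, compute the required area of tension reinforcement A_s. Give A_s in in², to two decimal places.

From M_n = 0.85 f'_c a b (d − a/2):
a = d − √(d² − 2M_n/(0.85 f'_c b)) = 24.5 − √(24.5² − 2 × 6040/(0.85 × 6 × 18.8)) = 2.723 in.
A_s = 0.85 f'_c a b / f_y = 0.85 × 6 × 2.723 × 18.8 / 60 = 4.351 in².

A_s ≈ 4.35 in²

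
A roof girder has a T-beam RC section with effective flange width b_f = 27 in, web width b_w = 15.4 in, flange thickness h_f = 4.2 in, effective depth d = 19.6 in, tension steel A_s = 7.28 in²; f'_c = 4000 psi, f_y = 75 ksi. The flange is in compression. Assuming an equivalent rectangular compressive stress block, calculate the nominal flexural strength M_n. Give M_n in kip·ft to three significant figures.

M_n ≈ 748 kip·ft

Tension: T = A_s f_y = 7.28 × 75 = 546 kips.
Try a within the flange: a = T/(0.85 f'_c b_f) = 546/(0.85 × 4 × 27) = 5.948 in.
a = 5.948 > h_f = 4.2 in: the block extends into the web. Split into flange-overhang and web parts.
C_f = 0.85 f'_c (b_f − b_w) h_f = 0.85 × 4 × (27 − 15.4) × 4.2 = 165.6 kips.
Remaining web compression depth: a_w = (T − C_f)/(0.85 f'_c b_w) = (546 − 165.6)/(0.85 × 4 × 15.4) = 7.265 in.
M_n = C_f(d − h_f/2) + (T − C_f)(d − a_w/2) = 165.6 × (19.6 − 2.1) + 380.4 × (19.6 − 3.6325) = 2898.0 + 6074.0 = 8972.0 kip·in.
M_n = 8972.0/12 = 747.67 kip·ft.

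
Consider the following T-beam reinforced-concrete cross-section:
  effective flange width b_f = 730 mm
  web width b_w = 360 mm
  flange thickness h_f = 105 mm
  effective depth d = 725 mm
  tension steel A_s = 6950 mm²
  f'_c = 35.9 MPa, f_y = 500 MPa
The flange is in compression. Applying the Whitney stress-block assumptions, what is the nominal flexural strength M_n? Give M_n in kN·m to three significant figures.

Tension: T = A_s f_y = 6950 × 500 = 3475000 N.
Try a within the flange: a = T/(0.85 f'_c b_f) = 3475000/(0.85 × 35.9 × 730) = 156.00 mm.
a = 156.00 > h_f = 105 mm: the block extends into the web. Split into flange-overhang and web parts.
C_f = 0.85 f'_c (b_f − b_w) h_f = 0.85 × 35.9 × (730 − 360) × 105 = 1185508 N.
Remaining web compression depth: a_w = (T − C_f)/(0.85 f'_c b_w) = (3475000 − 1185508)/(0.85 × 35.9 × 360) = 208.41 mm.
M_n = C_f(d − h_f/2) + (T − C_f)(d − a_w/2) = 1185508 × (725 − 52.5) + 2289492 × (725 − 104.205) = 797.25 + 1421.31 = 2218.56 × 10⁶ N·mm.
M_n = 2218.56 kN·m.

M_n ≈ 2220 kN·m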